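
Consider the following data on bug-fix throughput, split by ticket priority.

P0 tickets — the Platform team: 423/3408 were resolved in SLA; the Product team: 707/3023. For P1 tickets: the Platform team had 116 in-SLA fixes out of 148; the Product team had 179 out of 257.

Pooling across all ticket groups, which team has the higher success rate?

the Product team

P0: the Platform team 423/3408 = 12.4%, the Product team 707/3023 = 23.4% → the Product team
P1: the Platform team 116/148 = 78.4%, the Product team 179/257 = 69.6% → the Platform team
Overall: the Platform team 539/3556 = 15.2%, the Product team 886/3280 = 27.0% → the Product team
(Neither sweeps every ticket group, but the Product team has the higher pooled rate.)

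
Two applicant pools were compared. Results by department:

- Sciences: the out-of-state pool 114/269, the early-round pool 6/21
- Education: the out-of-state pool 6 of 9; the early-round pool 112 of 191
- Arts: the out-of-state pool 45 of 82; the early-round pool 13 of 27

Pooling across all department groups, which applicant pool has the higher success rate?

Sciences: the out-of-state pool 114/269 = 42.4%, the early-round pool 6/21 = 28.6% → the out-of-state pool
Education: the out-of-state pool 6/9 = 66.7%, the early-round pool 112/191 = 58.6% → the out-of-state pool
Arts: the out-of-state pool 45/82 = 54.9%, the early-round pool 13/27 = 48.1% → the out-of-state pool
Overall: the out-of-state pool 165/360 = 45.8%, the early-round pool 131/239 = 54.8% → the early-round pool
(The out-of-state pool wins every department group but the early-round pool wins overall — the out-of-state pool's applicants skew toward the low-rate Sciences group.)

the early-round pool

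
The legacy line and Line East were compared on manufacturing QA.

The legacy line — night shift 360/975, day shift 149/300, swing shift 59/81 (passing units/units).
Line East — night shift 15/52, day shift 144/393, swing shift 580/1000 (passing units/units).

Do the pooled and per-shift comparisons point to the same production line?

No

Night shift: the legacy line 360/975 = 36.9%, Line East 15/52 = 28.8% → the legacy line
Day shift: the legacy line 149/300 = 49.7%, Line East 144/393 = 36.6% → the legacy line
Swing shift: the legacy line 59/81 = 72.8%, Line East 580/1000 = 58.0% → the legacy line
Overall: the legacy line 568/1356 = 41.9%, Line East 739/1445 = 51.1% → Line East
The legacy line wins each shift group but Line East wins overall — the comparison reverses. The legacy line's units skew toward night shift, which has a lower base rate.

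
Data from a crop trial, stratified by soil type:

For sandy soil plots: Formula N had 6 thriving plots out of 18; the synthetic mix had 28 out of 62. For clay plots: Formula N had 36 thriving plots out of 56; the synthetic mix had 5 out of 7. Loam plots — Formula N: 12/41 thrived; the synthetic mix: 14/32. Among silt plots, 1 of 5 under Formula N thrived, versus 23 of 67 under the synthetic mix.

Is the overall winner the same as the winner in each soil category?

Sandy soil: Formula N 6/18 = 33.3%, the synthetic mix 28/62 = 45.2% → the synthetic mix
Clay: Formula N 36/56 = 64.3%, the synthetic mix 5/7 = 71.4% → the synthetic mix
Loam: Formula N 12/41 = 29.3%, the synthetic mix 14/32 = 43.8% → the synthetic mix
Silt: Formula N 1/5 = 20.0%, the synthetic mix 23/67 = 34.3% → the synthetic mix
Overall: Formula N 55/120 = 45.8%, the synthetic mix 70/168 = 41.7% → Formula N
The synthetic mix wins each soil group but Formula N wins overall — the comparison reverses. The synthetic mix's plots skew toward silt, which has a lower base rate.

No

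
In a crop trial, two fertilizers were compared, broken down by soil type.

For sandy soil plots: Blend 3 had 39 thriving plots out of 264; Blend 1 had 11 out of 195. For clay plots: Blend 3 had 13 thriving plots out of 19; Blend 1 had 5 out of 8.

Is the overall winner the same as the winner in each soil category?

Yes

Sandy soil: Blend 3 39/264 = 14.8%, Blend 1 11/195 = 5.6% → Blend 3
Clay: Blend 3 13/19 = 68.4%, Blend 1 5/8 = 62.5% → Blend 3
Overall: Blend 3 52/283 = 18.4%, Blend 1 16/203 = 7.9% → Blend 3
Blend 3 wins overall and in every soil group — no reversal.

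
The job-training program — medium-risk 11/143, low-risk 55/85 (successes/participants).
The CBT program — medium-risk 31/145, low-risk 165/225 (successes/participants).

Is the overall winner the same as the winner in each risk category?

Medium-risk: the job-training program 11/143 = 7.7%, the CBT program 31/145 = 21.4% → the CBT program
Low-risk: the job-training program 55/85 = 64.7%, the CBT program 165/225 = 73.3% → the CBT program
Overall: the job-training program 66/228 = 28.9%, the CBT program 196/370 = 53.0% → the CBT program
The CBT program wins overall and in every risk group — no reversal.

Yes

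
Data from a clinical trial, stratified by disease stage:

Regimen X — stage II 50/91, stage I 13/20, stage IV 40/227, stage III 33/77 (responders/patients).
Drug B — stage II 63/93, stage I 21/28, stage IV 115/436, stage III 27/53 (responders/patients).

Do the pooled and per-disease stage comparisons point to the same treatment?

Yes

Stage II: Regimen X 50/91 = 54.9%, Drug B 63/93 = 67.7% → Drug B
Stage I: Regimen X 13/20 = 65.0%, Drug B 21/28 = 75.0% → Drug B
Stage IV: Regimen X 40/227 = 17.6%, Drug B 115/436 = 26.4% → Drug B
Stage III: Regimen X 33/77 = 42.9%, Drug B 27/53 = 50.9% → Drug B
Overall: Regimen X 136/415 = 32.8%, Drug B 226/610 = 37.0% → Drug B
Drug B wins overall and in every disease group — no reversal.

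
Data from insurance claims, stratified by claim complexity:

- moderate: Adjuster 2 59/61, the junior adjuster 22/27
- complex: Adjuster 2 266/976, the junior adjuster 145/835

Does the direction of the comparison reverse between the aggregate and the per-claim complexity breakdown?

No

Moderate: Adjuster 2 59/61 = 96.7%, the junior adjuster 22/27 = 81.5% → Adjuster 2
Complex: Adjuster 2 266/976 = 27.3%, the junior adjuster 145/835 = 17.4% → Adjuster 2
Overall: Adjuster 2 325/1037 = 31.3%, the junior adjuster 167/862 = 19.4% → Adjuster 2
Adjuster 2 wins overall and in every claim group — no reversal.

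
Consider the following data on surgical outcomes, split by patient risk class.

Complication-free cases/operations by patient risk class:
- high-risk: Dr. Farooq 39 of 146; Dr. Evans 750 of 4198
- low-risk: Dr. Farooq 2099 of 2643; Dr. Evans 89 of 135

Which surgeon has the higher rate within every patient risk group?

Dr. Farooq

High-risk: Dr. Farooq 39/146 = 26.7%, Dr. Evans 750/4198 = 17.9% → Dr. Farooq
Low-risk: Dr. Farooq 2099/2643 = 79.4%, Dr. Evans 89/135 = 65.9% → Dr. Farooq
Dr. Farooq has the higher rate in both groups.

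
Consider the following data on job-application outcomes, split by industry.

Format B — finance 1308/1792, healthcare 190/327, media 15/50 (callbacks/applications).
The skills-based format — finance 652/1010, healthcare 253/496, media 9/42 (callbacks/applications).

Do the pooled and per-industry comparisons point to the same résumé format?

Finance: Format B 1308/1792 = 73.0%, the skills-based format 652/1010 = 64.6% → Format B
Healthcare: Format B 190/327 = 58.1%, the skills-based format 253/496 = 51.0% → Format B
Media: Format B 15/50 = 30.0%, the skills-based format 9/42 = 21.4% → Format B
Overall: Format B 1513/2169 = 69.8%, the skills-based format 914/1548 = 59.0% → Format B
Format B wins overall and in every industry group — no reversal.

Yes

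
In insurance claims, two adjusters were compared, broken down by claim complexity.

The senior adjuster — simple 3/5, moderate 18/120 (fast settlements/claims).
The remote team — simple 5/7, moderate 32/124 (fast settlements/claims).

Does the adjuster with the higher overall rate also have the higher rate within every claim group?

Yes

Simple: the senior adjuster 3/5 = 60.0%, the remote team 5/7 = 71.4% → the remote team
Moderate: the senior adjuster 18/120 = 15.0%, the remote team 32/124 = 25.8% → the remote team
Overall: the senior adjuster 21/125 = 16.8%, the remote team 37/131 = 28.2% → the remote team
The remote team wins overall and in every claim group — no reversal.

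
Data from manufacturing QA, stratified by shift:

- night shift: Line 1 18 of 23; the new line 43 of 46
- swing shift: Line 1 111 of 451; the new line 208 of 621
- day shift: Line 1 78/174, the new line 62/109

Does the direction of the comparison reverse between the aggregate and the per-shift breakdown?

Night shift: Line 1 18/23 = 78.3%, the new line 43/46 = 93.5% → the new line
Swing shift: Line 1 111/451 = 24.6%, the new line 208/621 = 33.5% → the new line
Day shift: Line 1 78/174 = 44.8%, the new line 62/109 = 56.9% → the new line
Overall: Line 1 207/648 = 31.9%, the new line 313/776 = 40.3% → the new line
The new line wins overall and in every shift group — no reversal.

No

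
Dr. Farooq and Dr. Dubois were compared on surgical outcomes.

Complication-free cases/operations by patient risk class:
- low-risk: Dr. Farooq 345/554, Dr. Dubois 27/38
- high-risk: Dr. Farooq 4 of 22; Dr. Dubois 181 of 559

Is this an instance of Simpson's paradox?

Low-risk: Dr. Farooq 345/554 = 62.3%, Dr. Dubois 27/38 = 71.1% → Dr. Dubois
High-risk: Dr. Farooq 4/22 = 18.2%, Dr. Dubois 181/559 = 32.4% → Dr. Dubois
Overall: Dr. Farooq 349/576 = 60.6%, Dr. Dubois 208/597 = 34.8% → Dr. Farooq
Dr. Dubois wins each patient risk group but Dr. Farooq wins overall — the comparison reverses. Dr. Dubois's operations skew toward high-risk, which has a lower base rate.

Yes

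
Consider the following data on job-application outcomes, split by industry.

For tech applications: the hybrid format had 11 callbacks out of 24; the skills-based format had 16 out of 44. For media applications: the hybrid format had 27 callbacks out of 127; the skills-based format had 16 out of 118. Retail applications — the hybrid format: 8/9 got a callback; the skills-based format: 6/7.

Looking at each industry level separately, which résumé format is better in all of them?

the hybrid format

Tech: the hybrid format 11/24 = 45.8%, the skills-based format 16/44 = 36.4% → the hybrid format
Media: the hybrid format 27/127 = 21.3%, the skills-based format 16/118 = 13.6% → the hybrid format
Retail: the hybrid format 8/9 = 88.9%, the skills-based format 6/7 = 85.7% → the hybrid format
The hybrid format has the higher rate in all 3 groups.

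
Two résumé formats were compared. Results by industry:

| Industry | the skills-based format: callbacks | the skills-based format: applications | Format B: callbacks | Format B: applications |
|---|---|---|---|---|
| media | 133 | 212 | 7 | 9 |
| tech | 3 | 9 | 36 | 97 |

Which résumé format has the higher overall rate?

the skills-based format

Media: the skills-based format 133/212 = 62.7%, Format B 7/9 = 77.8% → Format B
Tech: the skills-based format 3/9 = 33.3%, Format B 36/97 = 37.1% → Format B
Overall: the skills-based format 136/221 = 61.5%, Format B 43/106 = 40.6% → the skills-based format
(Format B wins every industry group but the skills-based format wins overall — Format B's applications skew toward the low-rate tech group.)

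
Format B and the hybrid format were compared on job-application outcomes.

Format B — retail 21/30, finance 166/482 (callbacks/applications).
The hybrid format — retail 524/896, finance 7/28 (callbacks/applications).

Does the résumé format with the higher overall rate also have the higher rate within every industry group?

No

Retail: Format B 21/30 = 70.0%, the hybrid format 524/896 = 58.5% → Format B
Finance: Format B 166/482 = 34.4%, the hybrid format 7/28 = 25.0% → Format B
Overall: Format B 187/512 = 36.5%, the hybrid format 531/924 = 57.5% → the hybrid format
Format B wins each industry group but the hybrid format wins overall — the comparison reverses. Format B's applications skew toward finance, which has a lower base rate.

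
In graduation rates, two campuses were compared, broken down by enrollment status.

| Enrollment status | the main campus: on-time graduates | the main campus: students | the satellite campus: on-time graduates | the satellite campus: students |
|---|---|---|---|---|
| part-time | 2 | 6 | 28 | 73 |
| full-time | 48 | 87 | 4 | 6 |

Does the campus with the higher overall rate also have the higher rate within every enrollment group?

Part-time: the main campus 2/6 = 33.3%, the satellite campus 28/73 = 38.4% → the satellite campus
Full-time: the main campus 48/87 = 55.2%, the satellite campus 4/6 = 66.7% → the satellite campus
Overall: the main campus 50/93 = 53.8%, the satellite campus 32/79 = 40.5% → the main campus
The satellite campus wins each enrollment group but the main campus wins overall — the comparison reverses. The satellite campus's students skew toward part-time, which has a lower base rate.

No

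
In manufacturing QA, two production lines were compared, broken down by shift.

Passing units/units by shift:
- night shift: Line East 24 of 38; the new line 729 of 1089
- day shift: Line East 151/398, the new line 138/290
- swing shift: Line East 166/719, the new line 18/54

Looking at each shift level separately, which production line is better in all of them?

the new line

Night shift: Line East 24/38 = 63.2%, the new line 729/1089 = 66.9% → the new line
Day shift: Line East 151/398 = 37.9%, the new line 138/290 = 47.6% → the new line
Swing shift: Line East 166/719 = 23.1%, the new line 18/54 = 33.3% → the new line
The new line has the higher rate in all 3 groups.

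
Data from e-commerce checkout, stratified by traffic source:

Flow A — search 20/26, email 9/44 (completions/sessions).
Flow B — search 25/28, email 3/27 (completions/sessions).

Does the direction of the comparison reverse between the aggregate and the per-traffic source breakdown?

Search: Flow A 20/26 = 76.9%, Flow B 25/28 = 89.3% → Flow B
Email: Flow A 9/44 = 20.5%, Flow B 3/27 = 11.1% → Flow A
Overall: Flow A 29/70 = 41.4%, Flow B 28/55 = 50.9% → Flow B
Neither sweeps: Flow A wins 1 of 2 groups, Flow B wins 1. Flow B wins overall but not every group — no Simpson reversal.

No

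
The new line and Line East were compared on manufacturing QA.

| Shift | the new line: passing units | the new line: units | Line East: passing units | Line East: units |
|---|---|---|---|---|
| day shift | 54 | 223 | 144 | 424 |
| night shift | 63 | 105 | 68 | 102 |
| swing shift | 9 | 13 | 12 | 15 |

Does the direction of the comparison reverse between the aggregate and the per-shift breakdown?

Day shift: the new line 54/223 = 24.2%, Line East 144/424 = 34.0% → Line East
Night shift: the new line 63/105 = 60.0%, Line East 68/102 = 66.7% → Line East
Swing shift: the new line 9/13 = 69.2%, Line East 12/15 = 80.0% → Line East
Overall: the new line 126/341 = 37.0%, Line East 224/541 = 41.4% → Line East
Line East wins overall and in every shift group — no reversal.

No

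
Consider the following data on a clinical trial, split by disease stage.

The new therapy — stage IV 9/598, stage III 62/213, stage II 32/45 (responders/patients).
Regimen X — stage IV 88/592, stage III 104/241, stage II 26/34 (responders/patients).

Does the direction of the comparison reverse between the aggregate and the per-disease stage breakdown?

No

Stage IV: the new therapy 9/598 = 1.5%, Regimen X 88/592 = 14.9% → Regimen X
Stage III: the new therapy 62/213 = 29.1%, Regimen X 104/241 = 43.2% → Regimen X
Stage II: the new therapy 32/45 = 71.1%, Regimen X 26/34 = 76.5% → Regimen X
Overall: the new therapy 103/856 = 12.0%, Regimen X 218/867 = 25.1% → Regimen X
Regimen X wins overall and in every disease group — no reversal.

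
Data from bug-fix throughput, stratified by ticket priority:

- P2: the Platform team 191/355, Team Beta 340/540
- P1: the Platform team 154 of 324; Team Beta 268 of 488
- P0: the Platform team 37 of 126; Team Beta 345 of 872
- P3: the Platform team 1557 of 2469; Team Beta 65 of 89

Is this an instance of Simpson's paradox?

Yes

P2: the Platform team 191/355 = 53.8%, Team Beta 340/540 = 63.0% → Team Beta
P1: the Platform team 154/324 = 47.5%, Team Beta 268/488 = 54.9% → Team Beta
P0: the Platform team 37/126 = 29.4%, Team Beta 345/872 = 39.6% → Team Beta
P3: the Platform team 1557/2469 = 63.1%, Team Beta 65/89 = 73.0% → Team Beta
Overall: the Platform team 1939/3274 = 59.2%, Team Beta 1018/1989 = 51.2% → the Platform team
Team Beta wins each ticket group but the Platform team wins overall — the comparison reverses. Team Beta's tickets skew toward P0, which has a lower base rate.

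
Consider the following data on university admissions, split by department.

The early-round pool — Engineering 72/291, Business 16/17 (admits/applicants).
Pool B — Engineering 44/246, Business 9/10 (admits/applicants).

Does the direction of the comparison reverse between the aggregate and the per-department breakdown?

No

Engineering: the early-round pool 72/291 = 24.7%, Pool B 44/246 = 17.9% → the early-round pool
Business: the early-round pool 16/17 = 94.1%, Pool B 9/10 = 90.0% → the early-round pool
Overall: the early-round pool 88/308 = 28.6%, Pool B 53/256 = 20.7% → the early-round pool
The early-round pool wins overall and in every department group — no reversal.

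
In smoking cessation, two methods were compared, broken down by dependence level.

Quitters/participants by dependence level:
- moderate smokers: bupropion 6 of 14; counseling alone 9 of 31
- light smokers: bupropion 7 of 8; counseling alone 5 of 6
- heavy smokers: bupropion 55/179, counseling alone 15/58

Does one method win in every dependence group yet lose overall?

No

Moderate smokers: bupropion 6/14 = 42.9%, counseling alone 9/31 = 29.0% → bupropion
Light smokers: bupropion 7/8 = 87.5%, counseling alone 5/6 = 83.3% → bupropion
Heavy smokers: bupropion 55/179 = 30.7%, counseling alone 15/58 = 25.9% → bupropion
Overall: bupropion 68/201 = 33.8%, counseling alone 29/95 = 30.5% → bupropion
Bupropion wins overall and in every dependence group — no reversal.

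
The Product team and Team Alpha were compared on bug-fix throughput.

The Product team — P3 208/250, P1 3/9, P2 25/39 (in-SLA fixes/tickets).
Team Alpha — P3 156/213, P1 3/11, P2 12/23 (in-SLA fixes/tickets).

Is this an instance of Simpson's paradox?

P3: the Product team 208/250 = 83.2%, Team Alpha 156/213 = 73.2% → the Product team
P1: the Product team 3/9 = 33.3%, Team Alpha 3/11 = 27.3% → the Product team
P2: the Product team 25/39 = 64.1%, Team Alpha 12/23 = 52.2% → the Product team
Overall: the Product team 236/298 = 79.2%, Team Alpha 171/247 = 69.2% → the Product team
The Product team wins overall and in every ticket group — no reversal.

No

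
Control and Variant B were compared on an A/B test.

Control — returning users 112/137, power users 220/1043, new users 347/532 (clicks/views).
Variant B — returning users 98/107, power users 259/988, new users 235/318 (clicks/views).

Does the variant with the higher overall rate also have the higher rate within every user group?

Yes

Returning users: Control 112/137 = 81.8%, Variant B 98/107 = 91.6% → Variant B
Power users: Control 220/1043 = 21.1%, Variant B 259/988 = 26.2% → Variant B
New users: Control 347/532 = 65.2%, Variant B 235/318 = 73.9% → Variant B
Overall: Control 679/1712 = 39.7%, Variant B 592/1413 = 41.9% → Variant B
Variant B wins overall and in every user group — no reversal.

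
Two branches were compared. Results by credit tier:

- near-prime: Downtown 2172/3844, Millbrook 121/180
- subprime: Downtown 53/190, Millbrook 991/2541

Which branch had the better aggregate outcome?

Downtown

Near-prime: Downtown 2172/3844 = 56.5%, Millbrook 121/180 = 67.2% → Millbrook
Subprime: Downtown 53/190 = 27.9%, Millbrook 991/2541 = 39.0% → Millbrook
Overall: Downtown 2225/4034 = 55.2%, Millbrook 1112/2721 = 40.9% → Downtown
(Millbrook wins every credit group but Downtown wins overall — Millbrook's applications skew toward the low-rate subprime group.)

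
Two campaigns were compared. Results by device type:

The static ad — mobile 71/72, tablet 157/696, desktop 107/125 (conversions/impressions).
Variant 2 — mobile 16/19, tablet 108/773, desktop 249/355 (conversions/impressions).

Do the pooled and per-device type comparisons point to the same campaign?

Mobile: the static ad 71/72 = 98.6%, Variant 2 16/19 = 84.2% → the static ad
Tablet: the static ad 157/696 = 22.6%, Variant 2 108/773 = 14.0% → the static ad
Desktop: the static ad 107/125 = 85.6%, Variant 2 249/355 = 70.1% → the static ad
Overall: the static ad 335/893 = 37.5%, Variant 2 373/1147 = 32.5% → the static ad
The static ad wins overall and in every device group — no reversal.

Yes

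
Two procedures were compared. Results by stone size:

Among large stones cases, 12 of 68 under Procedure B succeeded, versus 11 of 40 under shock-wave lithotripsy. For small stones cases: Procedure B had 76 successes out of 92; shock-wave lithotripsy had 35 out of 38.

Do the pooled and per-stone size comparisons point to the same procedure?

Large stones: Procedure B 12/68 = 17.6%, shock-wave lithotripsy 11/40 = 27.5% → shock-wave lithotripsy
Small stones: Procedure B 76/92 = 82.6%, shock-wave lithotripsy 35/38 = 92.1% → shock-wave lithotripsy
Overall: Procedure B 88/160 = 55.0%, shock-wave lithotripsy 46/78 = 59.0% → shock-wave lithotripsy
Shock-wave lithotripsy wins overall and in every stone group — no reversal.

Yes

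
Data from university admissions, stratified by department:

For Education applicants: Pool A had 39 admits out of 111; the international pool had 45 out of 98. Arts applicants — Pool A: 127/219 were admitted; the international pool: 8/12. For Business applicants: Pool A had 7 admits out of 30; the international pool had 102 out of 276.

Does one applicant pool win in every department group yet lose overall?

Yes

Education: Pool A 39/111 = 35.1%, the international pool 45/98 = 45.9% → the international pool
Arts: Pool A 127/219 = 58.0%, the international pool 8/12 = 66.7% → the international pool
Business: Pool A 7/30 = 23.3%, the international pool 102/276 = 37.0% → the international pool
Overall: Pool A 173/360 = 48.1%, the international pool 155/386 = 40.2% → Pool A
The international pool wins each department group but Pool A wins overall — the comparison reverses. The international pool's applicants skew toward Business, which has a lower base rate.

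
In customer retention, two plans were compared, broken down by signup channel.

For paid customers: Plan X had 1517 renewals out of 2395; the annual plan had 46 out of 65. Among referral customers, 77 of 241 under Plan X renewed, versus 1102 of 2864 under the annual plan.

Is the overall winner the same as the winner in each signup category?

Paid: Plan X 1517/2395 = 63.3%, the annual plan 46/65 = 70.8% → the annual plan
Referral: Plan X 77/241 = 32.0%, the annual plan 1102/2864 = 38.5% → the annual plan
Overall: Plan X 1594/2636 = 60.5%, the annual plan 1148/2929 = 39.2% → Plan X
The annual plan wins each signup group but Plan X wins overall — the comparison reverses. The annual plan's customers skew toward referral, which has a lower base rate.

No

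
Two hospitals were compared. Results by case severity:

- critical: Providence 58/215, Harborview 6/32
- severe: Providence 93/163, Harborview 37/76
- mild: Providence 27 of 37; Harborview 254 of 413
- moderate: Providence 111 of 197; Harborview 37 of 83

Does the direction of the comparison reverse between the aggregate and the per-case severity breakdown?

Critical: Providence 58/215 = 27.0%, Harborview 6/32 = 18.8% → Providence
Severe: Providence 93/163 = 57.1%, Harborview 37/76 = 48.7% → Providence
Mild: Providence 27/37 = 73.0%, Harborview 254/413 = 61.5% → Providence
Moderate: Providence 111/197 = 56.3%, Harborview 37/83 = 44.6% → Providence
Overall: Providence 289/612 = 47.2%, Harborview 334/604 = 55.3% → Harborview
Providence wins each case group but Harborview wins overall — the comparison reverses. Providence's patients skew toward critical, which has a lower base rate.

Yes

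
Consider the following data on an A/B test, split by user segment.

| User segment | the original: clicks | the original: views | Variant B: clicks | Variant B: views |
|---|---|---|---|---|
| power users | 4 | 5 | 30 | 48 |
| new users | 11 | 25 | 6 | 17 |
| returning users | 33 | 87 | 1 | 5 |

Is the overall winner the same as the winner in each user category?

Power users: the original 4/5 = 80.0%, Variant B 30/48 = 62.5% → the original
New users: the original 11/25 = 44.0%, Variant B 6/17 = 35.3% → the original
Returning users: the original 33/87 = 37.9%, Variant B 1/5 = 20.0% → the original
Overall: the original 48/117 = 41.0%, Variant B 37/70 = 52.9% → Variant B
The original wins each user group but Variant B wins overall — the comparison reverses. The original's views skew toward returning users, which has a lower base rate.

No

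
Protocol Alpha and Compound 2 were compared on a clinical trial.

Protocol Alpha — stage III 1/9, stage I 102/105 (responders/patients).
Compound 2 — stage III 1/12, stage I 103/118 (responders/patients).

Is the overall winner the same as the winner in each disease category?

Stage III: Protocol Alpha 1/9 = 11.1%, Compound 2 1/12 = 8.3% → Protocol Alpha
Stage I: Protocol Alpha 102/105 = 97.1%, Compound 2 103/118 = 87.3% → Protocol Alpha
Overall: Protocol Alpha 103/114 = 90.4%, Compound 2 104/130 = 80.0% → Protocol Alpha
Protocol Alpha wins overall and in every disease group — no reversal.

Yes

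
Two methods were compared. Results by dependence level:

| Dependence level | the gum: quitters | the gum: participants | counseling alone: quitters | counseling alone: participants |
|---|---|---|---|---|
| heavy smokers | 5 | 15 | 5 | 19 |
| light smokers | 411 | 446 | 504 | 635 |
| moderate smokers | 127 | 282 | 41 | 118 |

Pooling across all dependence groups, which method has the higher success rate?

Heavy smokers: the gum 5/15 = 33.3%, counseling alone 5/19 = 26.3% → the gum
Light smokers: the gum 411/446 = 92.2%, counseling alone 504/635 = 79.4% → the gum
Moderate smokers: the gum 127/282 = 45.0%, counseling alone 41/118 = 34.7% → the gum
Overall: the gum 543/743 = 73.1%, counseling alone 550/772 = 71.2% → the gum

the gum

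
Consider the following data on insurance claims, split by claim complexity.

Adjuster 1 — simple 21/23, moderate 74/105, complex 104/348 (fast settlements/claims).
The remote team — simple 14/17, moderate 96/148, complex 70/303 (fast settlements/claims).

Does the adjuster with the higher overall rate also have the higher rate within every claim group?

Yes

Simple: Adjuster 1 21/23 = 91.3%, the remote team 14/17 = 82.4% → Adjuster 1
Moderate: Adjuster 1 74/105 = 70.5%, the remote team 96/148 = 64.9% → Adjuster 1
Complex: Adjuster 1 104/348 = 29.9%, the remote team 70/303 = 23.1% → Adjuster 1
Overall: Adjuster 1 199/476 = 41.8%, the remote team 180/468 = 38.5% → Adjuster 1
Adjuster 1 wins overall and in every claim group — no reversal.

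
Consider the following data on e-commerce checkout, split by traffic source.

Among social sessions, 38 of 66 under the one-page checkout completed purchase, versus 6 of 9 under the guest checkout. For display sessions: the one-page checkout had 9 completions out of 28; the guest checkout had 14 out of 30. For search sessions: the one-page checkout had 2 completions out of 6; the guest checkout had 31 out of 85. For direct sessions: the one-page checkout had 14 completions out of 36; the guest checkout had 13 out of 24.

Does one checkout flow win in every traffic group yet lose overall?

Yes

Social: the one-page checkout 38/66 = 57.6%, the guest checkout 6/9 = 66.7% → the guest checkout
Display: the one-page checkout 9/28 = 32.1%, the guest checkout 14/30 = 46.7% → the guest checkout
Search: the one-page checkout 2/6 = 33.3%, the guest checkout 31/85 = 36.5% → the guest checkout
Direct: the one-page checkout 14/36 = 38.9%, the guest checkout 13/24 = 54.2% → the guest checkout
Overall: the one-page checkout 63/136 = 46.3%, the guest checkout 64/148 = 43.2% → the one-page checkout
The guest checkout wins each traffic group but the one-page checkout wins overall — the comparison reverses. The guest checkout's sessions skew toward search, which has a lower base rate.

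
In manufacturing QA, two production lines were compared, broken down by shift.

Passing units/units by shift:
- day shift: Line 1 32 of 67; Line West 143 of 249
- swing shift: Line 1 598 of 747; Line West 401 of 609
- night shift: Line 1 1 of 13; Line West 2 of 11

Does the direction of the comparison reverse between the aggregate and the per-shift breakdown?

Day shift: Line 1 32/67 = 47.8%, Line West 143/249 = 57.4% → Line West
Swing shift: Line 1 598/747 = 80.1%, Line West 401/609 = 65.8% → Line 1
Night shift: Line 1 1/13 = 7.7%, Line West 2/11 = 18.2% → Line West
Overall: Line 1 631/827 = 76.3%, Line West 546/869 = 62.8% → Line 1
Neither sweeps: Line 1 wins 1 of 3 groups, Line West wins 2. Line 1 wins overall but not every group — no Simpson reversal.

No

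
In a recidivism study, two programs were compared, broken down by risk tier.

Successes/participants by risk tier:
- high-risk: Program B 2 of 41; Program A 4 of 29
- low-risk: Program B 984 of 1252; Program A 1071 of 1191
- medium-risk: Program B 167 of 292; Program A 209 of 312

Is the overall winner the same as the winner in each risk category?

Yes

High-risk: Program B 2/41 = 4.9%, Program A 4/29 = 13.8% → Program A
Low-risk: Program B 984/1252 = 78.6%, Program A 1071/1191 = 89.9% → Program A
Medium-risk: Program B 167/292 = 57.2%, Program A 209/312 = 67.0% → Program A
Overall: Program B 1153/1585 = 72.7%, Program A 1284/1532 = 83.8% → Program A
Program A wins overall and in every risk group — no reversal.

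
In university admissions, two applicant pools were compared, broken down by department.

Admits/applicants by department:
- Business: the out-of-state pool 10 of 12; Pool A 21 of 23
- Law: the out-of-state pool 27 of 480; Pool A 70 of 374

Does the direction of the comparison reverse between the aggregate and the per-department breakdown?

No

Business: the out-of-state pool 10/12 = 83.3%, Pool A 21/23 = 91.3% → Pool A
Law: the out-of-state pool 27/480 = 5.6%, Pool A 70/374 = 18.7% → Pool A
Overall: the out-of-state pool 37/492 = 7.5%, Pool A 91/397 = 22.9% → Pool A
Pool A wins overall and in every department group — no reversal.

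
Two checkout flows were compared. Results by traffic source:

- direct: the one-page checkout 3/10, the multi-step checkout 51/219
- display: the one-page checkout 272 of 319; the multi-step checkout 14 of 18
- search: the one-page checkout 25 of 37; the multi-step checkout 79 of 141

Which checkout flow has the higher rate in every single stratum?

the one-page checkout

Direct: the one-page checkout 3/10 = 30.0%, the multi-step checkout 51/219 = 23.3% → the one-page checkout
Display: the one-page checkout 272/319 = 85.3%, the multi-step checkout 14/18 = 77.8% → the one-page checkout
Search: the one-page checkout 25/37 = 67.6%, the multi-step checkout 79/141 = 56.0% → the one-page checkout
The one-page checkout has the higher rate in all 3 groups.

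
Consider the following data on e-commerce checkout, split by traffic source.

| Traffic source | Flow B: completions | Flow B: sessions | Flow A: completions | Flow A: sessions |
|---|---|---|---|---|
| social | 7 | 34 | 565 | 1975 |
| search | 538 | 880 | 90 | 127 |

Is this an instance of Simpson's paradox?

Yes

Social: Flow B 7/34 = 20.6%, Flow A 565/1975 = 28.6% → Flow A
Search: Flow B 538/880 = 61.1%, Flow A 90/127 = 70.9% → Flow A
Overall: Flow B 545/914 = 59.6%, Flow A 655/2102 = 31.2% → Flow B
Flow A wins each traffic group but Flow B wins overall — the comparison reverses. Flow A's sessions skew toward social, which has a lower base rate.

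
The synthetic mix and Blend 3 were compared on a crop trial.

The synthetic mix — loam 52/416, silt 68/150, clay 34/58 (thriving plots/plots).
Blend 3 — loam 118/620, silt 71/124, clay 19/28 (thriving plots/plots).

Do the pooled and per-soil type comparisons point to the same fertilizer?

Loam: the synthetic mix 52/416 = 12.5%, Blend 3 118/620 = 19.0% → Blend 3
Silt: the synthetic mix 68/150 = 45.3%, Blend 3 71/124 = 57.3% → Blend 3
Clay: the synthetic mix 34/58 = 58.6%, Blend 3 19/28 = 67.9% → Blend 3
Overall: the synthetic mix 154/624 = 24.7%, Blend 3 208/772 = 26.9% → Blend 3
Blend 3 wins overall and in every soil group — no reversal.

Yes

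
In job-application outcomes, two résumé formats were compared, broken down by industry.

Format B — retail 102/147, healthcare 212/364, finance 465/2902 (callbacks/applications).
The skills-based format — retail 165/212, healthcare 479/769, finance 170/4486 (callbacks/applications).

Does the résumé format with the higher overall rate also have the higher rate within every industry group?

No

Retail: Format B 102/147 = 69.4%, the skills-based format 165/212 = 77.8% → the skills-based format
Healthcare: Format B 212/364 = 58.2%, the skills-based format 479/769 = 62.3% → the skills-based format
Finance: Format B 465/2902 = 16.0%, the skills-based format 170/4486 = 3.8% → Format B
Overall: Format B 779/3413 = 22.8%, the skills-based format 814/5467 = 14.9% → Format B
Neither sweeps: Format B wins 1 of 3 groups, the skills-based format wins 2. Format B wins overall but not every group — no Simpson reversal.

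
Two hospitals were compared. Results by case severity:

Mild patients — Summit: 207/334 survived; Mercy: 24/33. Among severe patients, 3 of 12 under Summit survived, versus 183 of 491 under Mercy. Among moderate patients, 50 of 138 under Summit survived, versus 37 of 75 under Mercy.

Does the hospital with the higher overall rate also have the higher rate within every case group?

Mild: Summit 207/334 = 62.0%, Mercy 24/33 = 72.7% → Mercy
Severe: Summit 3/12 = 25.0%, Mercy 183/491 = 37.3% → Mercy
Moderate: Summit 50/138 = 36.2%, Mercy 37/75 = 49.3% → Mercy
Overall: Summit 260/484 = 53.7%, Mercy 244/599 = 40.7% → Summit
Mercy wins each case group but Summit wins overall — the comparison reverses. Mercy's patients skew toward severe, which has a lower base rate.

No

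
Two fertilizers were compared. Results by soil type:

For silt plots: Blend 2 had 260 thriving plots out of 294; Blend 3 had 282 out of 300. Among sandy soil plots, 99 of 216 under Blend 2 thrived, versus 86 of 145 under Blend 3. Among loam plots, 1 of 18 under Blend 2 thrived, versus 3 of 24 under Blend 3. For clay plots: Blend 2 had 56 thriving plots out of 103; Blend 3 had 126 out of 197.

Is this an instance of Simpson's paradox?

No

Silt: Blend 2 260/294 = 88.4%, Blend 3 282/300 = 94.0% → Blend 3
Sandy soil: Blend 2 99/216 = 45.8%, Blend 3 86/145 = 59.3% → Blend 3
Loam: Blend 2 1/18 = 5.6%, Blend 3 3/24 = 12.5% → Blend 3
Clay: Blend 2 56/103 = 54.4%, Blend 3 126/197 = 64.0% → Blend 3
Overall: Blend 2 416/631 = 65.9%, Blend 3 497/666 = 74.6% → Blend 3
Blend 3 wins overall and in every soil group — no reversal.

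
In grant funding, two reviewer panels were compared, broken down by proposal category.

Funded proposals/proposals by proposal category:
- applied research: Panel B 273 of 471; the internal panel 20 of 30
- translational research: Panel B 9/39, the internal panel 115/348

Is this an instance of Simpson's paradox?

Yes

Applied research: Panel B 273/471 = 58.0%, the internal panel 20/30 = 66.7% → the internal panel
Translational research: Panel B 9/39 = 23.1%, the internal panel 115/348 = 33.0% → the internal panel
Overall: Panel B 282/510 = 55.3%, the internal panel 135/378 = 35.7% → Panel B
The internal panel wins each proposal group but Panel B wins overall — the comparison reverses. The internal panel's proposals skew toward translational research, which has a lower base rate.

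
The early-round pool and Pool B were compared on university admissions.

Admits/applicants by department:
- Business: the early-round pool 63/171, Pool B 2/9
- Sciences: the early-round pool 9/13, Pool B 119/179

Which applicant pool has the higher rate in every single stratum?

the early-round pool

Business: the early-round pool 63/171 = 36.8%, Pool B 2/9 = 22.2% → the early-round pool
Sciences: the early-round pool 9/13 = 69.2%, Pool B 119/179 = 66.5% → the early-round pool
The early-round pool has the higher rate in both groups.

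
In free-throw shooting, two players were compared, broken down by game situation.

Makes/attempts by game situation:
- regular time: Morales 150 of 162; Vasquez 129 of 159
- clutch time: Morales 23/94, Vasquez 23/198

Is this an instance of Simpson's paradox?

Regular time: Morales 150/162 = 92.6%, Vasquez 129/159 = 81.1% → Morales
Clutch time: Morales 23/94 = 24.5%, Vasquez 23/198 = 11.6% → Morales
Overall: Morales 173/256 = 67.6%, Vasquez 152/357 = 42.6% → Morales
Morales wins overall and in every game group — no reversal.

No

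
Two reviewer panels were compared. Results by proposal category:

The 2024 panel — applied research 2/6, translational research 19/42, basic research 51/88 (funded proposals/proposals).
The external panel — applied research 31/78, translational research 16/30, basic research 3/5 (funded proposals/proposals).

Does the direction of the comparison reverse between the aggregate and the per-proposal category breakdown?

Applied research: the 2024 panel 2/6 = 33.3%, the external panel 31/78 = 39.7% → the external panel
Translational research: the 2024 panel 19/42 = 45.2%, the external panel 16/30 = 53.3% → the external panel
Basic research: the 2024 panel 51/88 = 58.0%, the external panel 3/5 = 60.0% → the external panel
Overall: the 2024 panel 72/136 = 52.9%, the external panel 50/113 = 44.2% → the 2024 panel
The external panel wins each proposal group but the 2024 panel wins overall — the comparison reverses. The external panel's proposals skew toward applied research, which has a lower base rate.

Yes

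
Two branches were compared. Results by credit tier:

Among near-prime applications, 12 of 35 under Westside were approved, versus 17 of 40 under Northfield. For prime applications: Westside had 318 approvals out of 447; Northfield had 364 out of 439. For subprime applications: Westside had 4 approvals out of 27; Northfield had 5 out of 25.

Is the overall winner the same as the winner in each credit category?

Yes

Near-prime: Westside 12/35 = 34.3%, Northfield 17/40 = 42.5% → Northfield
Prime: Westside 318/447 = 71.1%, Northfield 364/439 = 82.9% → Northfield
Subprime: Westside 4/27 = 14.8%, Northfield 5/25 = 20.0% → Northfield
Overall: Westside 334/509 = 65.6%, Northfield 386/504 = 76.6% → Northfield
Northfield wins overall and in every credit group — no reversal.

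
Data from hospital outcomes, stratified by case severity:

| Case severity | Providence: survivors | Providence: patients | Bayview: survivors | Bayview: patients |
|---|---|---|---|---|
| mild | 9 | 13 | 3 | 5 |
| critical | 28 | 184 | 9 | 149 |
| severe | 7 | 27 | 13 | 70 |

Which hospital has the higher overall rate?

Mild: Providence 9/13 = 69.2%, Bayview 3/5 = 60.0% → Providence
Critical: Providence 28/184 = 15.2%, Bayview 9/149 = 6.0% → Providence
Severe: Providence 7/27 = 25.9%, Bayview 13/70 = 18.6% → Providence
Overall: Providence 44/224 = 19.6%, Bayview 25/224 = 11.2% → Providence

Providence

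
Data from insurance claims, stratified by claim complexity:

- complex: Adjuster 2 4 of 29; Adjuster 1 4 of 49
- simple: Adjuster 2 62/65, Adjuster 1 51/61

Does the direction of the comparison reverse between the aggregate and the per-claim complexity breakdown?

Complex: Adjuster 2 4/29 = 13.8%, Adjuster 1 4/49 = 8.2% → Adjuster 2
Simple: Adjuster 2 62/65 = 95.4%, Adjuster 1 51/61 = 83.6% → Adjuster 2
Overall: Adjuster 2 66/94 = 70.2%, Adjuster 1 55/110 = 50.0% → Adjuster 2
Adjuster 2 wins overall and in every claim group — no reversal.

No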